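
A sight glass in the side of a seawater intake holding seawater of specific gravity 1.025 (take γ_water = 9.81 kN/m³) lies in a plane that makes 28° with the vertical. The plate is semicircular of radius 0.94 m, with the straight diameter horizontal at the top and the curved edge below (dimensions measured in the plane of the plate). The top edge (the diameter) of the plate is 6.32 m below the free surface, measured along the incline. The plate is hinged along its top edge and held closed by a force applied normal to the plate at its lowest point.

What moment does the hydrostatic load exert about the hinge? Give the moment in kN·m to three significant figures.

M ≈ 33.8 kN·m

γ = 1.025 × 9.81 = 10.05525 kN/m³.
The plate makes 28° with the vertical, i.e. θ = 90° − 28° = 62° to the horizontal. Measuring y along the incline from the free-surface line, vertical depth h = y·sinθ with sinθ = 0.882948.
The centroid of a semicircle lies 4r/(3π) = 0.398948 m from the diameter, here below the top edge, so y_c = 6.32 + 0.398948 = 6.71895 m and h_c = 6.71895 × 0.882948 = 5.93248 m.
A = πr²/2 = π × 0.94²/2 = 1.38796 m².
Resultant F = γ·h_c·A = 10.05525 × 5.93248 × 1.38796 = 82.7954 kN.
I_c = (π/8 − 8/(9π))·r⁴ = 0.109757 × 0.94⁴ = 0.0856927 m⁴.
Centre of pressure: y_p = y_c + I_c/(y_c·A) = 6.71895 + 0.0856927/(6.71895 × 1.38796) = 6.71895 + 0.00918894 = 6.72814 m along the plane.
The resultant acts 0.398948 + 0.00918894 = 0.408137 m (along the plate) below the hinge at the top edge, so the moment about the hinge is M = F × 0.408137 = 82.7954 × 0.408137 = 33.7919 kN·m.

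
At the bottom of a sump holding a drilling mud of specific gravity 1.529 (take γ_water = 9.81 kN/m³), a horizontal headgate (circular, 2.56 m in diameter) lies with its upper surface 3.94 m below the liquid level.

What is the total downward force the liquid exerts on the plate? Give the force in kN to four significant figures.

F ≈ 304.2 kN

γ = 1.529 × 9.81 = 14.99949 kN/m³.
The plate is horizontal, so pressure is uniform at p = γ·h = 14.99949 × 3.94 = 59.098 kN/m².
A = π(1.28)² = 5.14719 m².
F = p·A = 59.098 × 5.14719 = 304.189 kN.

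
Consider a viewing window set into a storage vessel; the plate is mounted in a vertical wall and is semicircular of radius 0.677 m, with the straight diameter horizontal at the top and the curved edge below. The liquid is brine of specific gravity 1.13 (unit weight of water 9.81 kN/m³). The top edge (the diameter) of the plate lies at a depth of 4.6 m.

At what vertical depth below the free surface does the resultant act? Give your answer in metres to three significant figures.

h_p = 4.89 m

γ = 1.13 × 9.81 = 11.0853 kN/m³.
The centroid of a semicircle lies 4r/(3π) = 0.287328 m from the diameter, here below the top edge, so the centroid depth is h_c = 4.6 + 0.287328 = 4.88733 m.
A = πr²/2 = π × 0.677²/2 = 0.719942 m².
Resultant F = γ·h_c·A = 11.0853 × 4.88733 × 0.719942 = 39.0047 kN.
I_c = (π/8 − 8/(9π))·r⁴ = 0.109757 × 0.677⁴ = 0.0230562 m⁴.
Centre of pressure: y_p = y_c + I_c/(y_c·A) = 4.88733 + 0.0230562/(4.88733 × 0.719942) = 4.88733 + 0.00655267 = 4.89388 m along the plane.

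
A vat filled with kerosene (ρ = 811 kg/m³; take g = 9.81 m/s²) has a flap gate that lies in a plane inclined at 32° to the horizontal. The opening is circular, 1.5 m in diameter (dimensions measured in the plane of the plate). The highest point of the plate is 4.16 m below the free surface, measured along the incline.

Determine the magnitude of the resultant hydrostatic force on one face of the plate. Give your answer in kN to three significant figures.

F ≈ 36.6 kN

γ = ρg = 811 × 9.81 / 1000 = 7.95591 kN/m³.
Let θ = 32° be the plate's angle to the horizontal; measure y along the incline from where the plane meets the free surface. Vertical depth h = y·sinθ with sinθ = 0.529919.
The centroid is at the centre, 0.75 m below the top of the plate, so y_c = 4.16 + 0.75 = 4.91 m and h_c = 4.91 × 0.529919 = 2.6019 m.
A = π(0.75)² = 1.76715 m².
Resultant F = γ·h_c·A = 7.95591 × 2.6019 × 1.76715 = 36.5809 kN.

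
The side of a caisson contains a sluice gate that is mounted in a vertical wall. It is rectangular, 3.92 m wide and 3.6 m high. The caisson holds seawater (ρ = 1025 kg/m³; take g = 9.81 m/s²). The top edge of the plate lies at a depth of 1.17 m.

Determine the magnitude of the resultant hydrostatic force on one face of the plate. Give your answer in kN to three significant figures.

γ = ρg = 1025 × 9.81 / 1000 = 10.05525 kN/m³.
The centroid lies 3.6/2 = 1.8 m below the top edge, so the centroid depth is h_c = 1.17 + 1.8 = 2.97 m.
A = 3.92 × 3.6 = 14.112 m².
Resultant F = γ·h_c·A = 10.05525 × 2.97 × 14.112 = 421.442 kN.

F ≈ 421 kN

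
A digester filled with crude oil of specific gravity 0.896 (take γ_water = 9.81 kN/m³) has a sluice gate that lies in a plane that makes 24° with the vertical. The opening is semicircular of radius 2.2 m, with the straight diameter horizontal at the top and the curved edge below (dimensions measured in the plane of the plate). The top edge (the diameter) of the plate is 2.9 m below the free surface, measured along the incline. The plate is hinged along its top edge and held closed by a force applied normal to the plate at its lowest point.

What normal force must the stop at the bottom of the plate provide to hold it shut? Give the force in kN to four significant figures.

P ≈ 108.7 kN

γ = 0.896 × 9.81 = 8.78976 kN/m³.
The plate makes 24° with the vertical, i.e. θ = 90° − 24° = 66° to the horizontal. Measuring y along the incline from the free-surface line, vertical depth h = y·sinθ with sinθ = 0.913545.
The centroid of a semicircle lies 4r/(3π) = 0.933709 m from the diameter, here below the top edge, so y_c = 2.9 + 0.933709 = 3.83371 m and h_c = 3.83371 × 0.913545 = 3.50227 m.
A = πr²/2 = π × 2.2²/2 = 7.60265 m².
Resultant F = γ·h_c·A = 8.78976 × 3.50227 × 7.60265 = 234.041 kN.
I_c = (π/8 − 8/(9π))·r⁴ = 0.109757 × 2.2⁴ = 2.57112 m⁴.
Centre of pressure: y_p = y_c + I_c/(y_c·A) = 3.83371 + 2.57112/(3.83371 × 7.60265) = 3.83371 + 0.0882141 = 3.92192 m along the plane.
The resultant acts 0.933709 + 0.0882141 = 1.02192 m (along the plate) below the hinge at the top edge, so the moment about the hinge is M = F × 1.02192 = 234.041 × 1.02192 = 239.171 kN·m.
A normal force at the bottom, 2.2 m from the hinge, must supply this moment: P = 239.171/2.2 = 108.714 kN.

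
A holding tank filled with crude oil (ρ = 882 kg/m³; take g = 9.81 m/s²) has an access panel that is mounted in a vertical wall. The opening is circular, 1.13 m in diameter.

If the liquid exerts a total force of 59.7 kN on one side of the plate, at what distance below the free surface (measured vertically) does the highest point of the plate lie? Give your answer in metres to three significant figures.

γ = ρg = 882 × 9.81 / 1000 = 8.65242 kN/m³.
A = π(0.565)² = 1.00287 m².
From F = γ·h_c·A, the centroid depth is h_c = 59.7/(8.65242 × 1.00287) = 6.88006 m.
The centroid is at the centre, 0.565 m below the top of the plate, so the highest point sits at h_top = 6.88006 − 0.565 = 6.31506 m below the surface.

d_top ≈ 6.32 m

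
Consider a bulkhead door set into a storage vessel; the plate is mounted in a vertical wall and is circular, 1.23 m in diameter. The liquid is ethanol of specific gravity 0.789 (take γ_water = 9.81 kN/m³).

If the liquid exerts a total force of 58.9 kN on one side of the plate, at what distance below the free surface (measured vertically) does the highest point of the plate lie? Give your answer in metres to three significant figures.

d_top ≈ 5.79 m

γ = 0.789 × 9.81 = 7.74009 kN/m³.
A = π(0.615)² = 1.18823 m².
From F = γ·h_c·A, the centroid depth is h_c = 58.9/(7.74009 × 1.18823) = 6.40426 m.
The centroid is at the centre, 0.615 m below the top of the plate, so the highest point sits at h_top = 6.40426 − 0.615 = 5.78926 m below the surface.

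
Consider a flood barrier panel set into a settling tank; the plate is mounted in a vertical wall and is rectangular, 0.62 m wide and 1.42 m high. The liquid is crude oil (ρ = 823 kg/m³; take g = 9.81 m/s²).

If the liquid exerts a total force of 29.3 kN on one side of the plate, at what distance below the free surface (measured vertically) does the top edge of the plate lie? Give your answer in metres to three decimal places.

d_top ≈ 3.412 m

γ = ρg = 823 × 9.81 / 1000 = 8.07363 kN/m³.
A = 0.62 × 1.42 = 0.8804 m².
From F = γ·h_c·A, the centroid depth is h_c = 29.3/(8.07363 × 0.8804) = 4.1221 m.
The centroid lies 1.42/2 = 0.71 m below the top edge, so the top edge sits at h_top = 4.1221 − 0.71 = 3.4121 m below the surface.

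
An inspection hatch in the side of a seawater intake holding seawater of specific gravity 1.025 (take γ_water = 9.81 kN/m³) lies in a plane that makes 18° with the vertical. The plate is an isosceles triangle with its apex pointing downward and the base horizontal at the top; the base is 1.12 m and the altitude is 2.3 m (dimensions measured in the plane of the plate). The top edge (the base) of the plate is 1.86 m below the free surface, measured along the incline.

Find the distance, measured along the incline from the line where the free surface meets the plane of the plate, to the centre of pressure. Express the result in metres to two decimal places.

γ = 1.025 × 9.81 = 10.05525 kN/m³.
The plate makes 18° with the vertical, i.e. θ = 90° − 18° = 72° to the horizontal. Measuring y along the incline from the free-surface line, vertical depth h = y·sinθ with sinθ = 0.951057.
With the apex down, the centroid sits h/3 = 2.3/3 = 0.766667 m below the base (the top edge), so y_c = 1.86 + 0.766667 = 2.62667 m and h_c = 2.62667 × 0.951057 = 2.49811 m.
A = ½ × 1.12 × 2.3 = 1.288 m².
Resultant F = γ·h_c·A = 10.05525 × 2.49811 × 1.288 = 32.3534 kN.
I_c = b·h³/36 = 1.12 × 2.3³/36 = 0.378529 m⁴.
Centre of pressure: y_p = y_c + I_c/(y_c·A) = 2.62667 + 0.378529/(2.62667 × 1.288) = 2.62667 + 0.111887 = 2.73856 m along the plane.

y_p = 2.74 m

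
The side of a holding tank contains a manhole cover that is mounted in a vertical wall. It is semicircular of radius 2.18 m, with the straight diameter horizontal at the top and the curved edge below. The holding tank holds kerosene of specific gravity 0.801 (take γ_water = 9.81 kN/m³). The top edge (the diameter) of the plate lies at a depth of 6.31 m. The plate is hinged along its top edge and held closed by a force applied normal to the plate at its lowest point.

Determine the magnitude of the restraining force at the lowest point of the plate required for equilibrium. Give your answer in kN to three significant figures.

γ = 0.801 × 9.81 = 7.85781 kN/m³.
The centroid of a semicircle lies 4r/(3π) = 0.925221 m from the diameter, here below the top edge, so the centroid depth is h_c = 6.31 + 0.925221 = 7.23522 m.
A = πr²/2 = π × 2.18²/2 = 7.46505 m².
Resultant F = γ·h_c·A = 7.85781 × 7.23522 × 7.46505 = 424.41 kN.
I_c = (π/8 − 8/(9π))·r⁴ = 0.109757 × 2.18⁴ = 2.4789 m⁴.
Centre of pressure: y_p = y_c + I_c/(y_c·A) = 7.23522 + 2.4789/(7.23522 × 7.46505) = 7.23522 + 0.045896 = 7.28112 m along the plane.
The resultant acts 0.925221 + 0.045896 = 0.971117 m (along the plate) below the hinge at the top edge, so the moment about the hinge is M = F × 0.971117 = 424.41 × 0.971117 = 412.152 kN·m.
A normal force at the bottom, 2.18 m from the hinge, must supply this moment: P = 412.152/2.18 = 189.061 kN.

P ≈ 189 kN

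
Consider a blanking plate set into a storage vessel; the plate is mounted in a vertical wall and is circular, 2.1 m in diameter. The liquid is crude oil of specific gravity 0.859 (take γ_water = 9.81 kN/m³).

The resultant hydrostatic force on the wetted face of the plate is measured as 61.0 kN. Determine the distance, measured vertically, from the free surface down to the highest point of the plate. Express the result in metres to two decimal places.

γ = 0.859 × 9.81 = 8.42679 kN/m³.
A = π(1.05)² = 3.46361 m².
From F = γ·h_c·A, the centroid depth is h_c = 61.0/(8.42679 × 3.46361) = 2.08996 m.
The centroid is at the centre, 1.05 m below the top of the plate, so the highest point sits at h_top = 2.08996 − 1.05 = 1.03996 m below the surface.

d_top ≈ 1.04 m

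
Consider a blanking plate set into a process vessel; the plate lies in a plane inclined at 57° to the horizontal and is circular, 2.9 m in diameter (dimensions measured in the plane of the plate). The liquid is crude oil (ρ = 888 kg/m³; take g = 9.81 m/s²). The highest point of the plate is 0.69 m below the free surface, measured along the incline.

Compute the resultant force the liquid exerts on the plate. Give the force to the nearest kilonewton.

F ≈ 103 kN

γ = ρg = 888 × 9.81 / 1000 = 8.71128 kN/m³.
Let θ = 57° be the plate's angle to the horizontal; measure y along the incline from where the plane meets the free surface. Vertical depth h = y·sinθ with sinθ = 0.838671.
The centroid is at the centre, 1.45 m below the top of the plate, so y_c = 0.69 + 1.45 = 2.14 m and h_c = 2.14 × 0.838671 = 1.79476 m.
A = π(1.45)² = 6.6052 m².
Resultant F = γ·h_c·A = 8.71128 × 1.79476 × 6.6052 = 103.27 kN.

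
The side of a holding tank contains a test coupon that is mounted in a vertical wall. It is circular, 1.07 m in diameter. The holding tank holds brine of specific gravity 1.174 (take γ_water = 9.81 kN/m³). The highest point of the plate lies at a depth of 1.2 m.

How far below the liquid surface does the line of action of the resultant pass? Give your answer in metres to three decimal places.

h_p = 1.776 m

γ = 1.174 × 9.81 = 11.51694 kN/m³.
The centroid is at the centre, 0.535 m below the top of the plate, so the centroid depth is h_c = 1.2 + 0.535 = 1.735 m.
A = π(0.535)² = 0.899202 m².
Resultant F = γ·h_c·A = 11.51694 × 1.735 × 0.899202 = 17.9678 kN.
I_c = πr⁴/4 = π × 0.535⁴/4 = 0.0643435 m⁴.
Centre of pressure: y_p = y_c + I_c/(y_c·A) = 1.735 + 0.0643435/(1.735 × 0.899202) = 1.735 + 0.0412428 = 1.77624 m along the plane.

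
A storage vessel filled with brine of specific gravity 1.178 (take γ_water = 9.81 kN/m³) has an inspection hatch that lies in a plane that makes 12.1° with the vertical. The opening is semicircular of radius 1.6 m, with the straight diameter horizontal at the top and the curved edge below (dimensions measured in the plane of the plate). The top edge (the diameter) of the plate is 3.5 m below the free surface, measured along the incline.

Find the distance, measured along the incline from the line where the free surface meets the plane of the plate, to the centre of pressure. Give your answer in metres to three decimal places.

γ = 1.178 × 9.81 = 11.55618 kN/m³.
The plate makes 12.1° with the vertical, i.e. θ = 90° − 12.1° = 77.9° to the horizontal. Measuring y along the incline from the free-surface line, vertical depth h = y·sinθ with sinθ = 0.977783.
The centroid of a semicircle lies 4r/(3π) = 0.679061 m from the diameter, here below the top edge, so y_c = 3.5 + 0.679061 = 4.17906 m and h_c = 4.17906 × 0.977783 = 4.08621 m.
A = πr²/2 = π × 1.6²/2 = 4.02124 m².
Resultant F = γ·h_c·A = 11.55618 × 4.08621 × 4.02124 = 189.887 kN.
I_c = (π/8 − 8/(9π))·r⁴ = 0.109757 × 1.6⁴ = 0.719303 m⁴.
Centre of pressure: y_p = y_c + I_c/(y_c·A) = 4.17906 + 0.719303/(4.17906 × 4.02124) = 4.17906 + 0.0428029 = 4.22186 m along the plane.

y_p = 4.222 m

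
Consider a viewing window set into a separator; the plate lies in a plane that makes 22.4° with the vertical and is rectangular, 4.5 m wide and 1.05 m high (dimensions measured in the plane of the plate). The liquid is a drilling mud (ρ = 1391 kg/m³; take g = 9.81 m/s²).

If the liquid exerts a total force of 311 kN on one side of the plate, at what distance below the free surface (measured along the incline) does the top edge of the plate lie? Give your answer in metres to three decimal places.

γ = ρg = 1391 × 9.81 / 1000 = 13.64571 kN/m³.
A = 4.5 × 1.05 = 4.725 m².
From F = γ·h_c·A, the centroid depth is h_c = 311/(13.64571 × 4.725) = 4.8235 m.
The plate makes 22.4° with the vertical, i.e. θ = 90° − 22.4° = 67.6° to the horizontal. Measuring y along the incline from the free-surface line, vertical depth h = y·sinθ with sinθ = 0.924546.
Along the incline, y_c = h_c/sinθ = 4.8235/0.924546 = 5.21716 m.
The centroid lies 1.05/2 = 0.525 m below the top edge, so the top edge sits at y_top = 5.21716 − 0.525 = 4.69216 m along the incline.

y_top ≈ 4.692 m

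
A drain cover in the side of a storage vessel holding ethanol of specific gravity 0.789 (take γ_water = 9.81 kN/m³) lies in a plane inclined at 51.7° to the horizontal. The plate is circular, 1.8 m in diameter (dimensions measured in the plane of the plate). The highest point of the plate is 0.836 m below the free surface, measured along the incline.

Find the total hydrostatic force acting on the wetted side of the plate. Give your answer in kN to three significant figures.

F ≈ 26.8 kN

γ = 0.789 × 9.81 = 7.74009 kN/m³.
Let θ = 51.7° be the plate's angle to the horizontal; measure y along the incline from where the plane meets the free surface. Vertical depth h = y·sinθ with sinθ = 0.784776.
The centroid is at the centre, 0.9 m below the top of the plate, so y_c = 0.836 + 0.9 = 1.736 m and h_c = 1.736 × 0.784776 = 1.36237 m.
A = π(0.9)² = 2.54469 m².
Resultant F = γ·h_c·A = 7.74009 × 1.36237 × 2.54469 = 26.8334 kN.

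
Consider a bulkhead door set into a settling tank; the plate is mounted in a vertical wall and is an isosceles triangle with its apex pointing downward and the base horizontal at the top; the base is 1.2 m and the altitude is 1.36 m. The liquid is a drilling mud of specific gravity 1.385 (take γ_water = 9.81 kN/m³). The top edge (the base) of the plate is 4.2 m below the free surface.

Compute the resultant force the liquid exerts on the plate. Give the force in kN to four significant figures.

γ = 1.385 × 9.81 = 13.58685 kN/m³.
With the apex down, the centroid sits h/3 = 1.36/3 = 0.453333 m below the base (the top edge), so the centroid depth is h_c = 4.2 + 0.453333 = 4.65333 m.
A = ½ × 1.2 × 1.36 = 0.816 m².
Resultant F = γ·h_c·A = 13.58685 × 4.65333 × 0.816 = 51.5909 kN.

F ≈ 51.59 kN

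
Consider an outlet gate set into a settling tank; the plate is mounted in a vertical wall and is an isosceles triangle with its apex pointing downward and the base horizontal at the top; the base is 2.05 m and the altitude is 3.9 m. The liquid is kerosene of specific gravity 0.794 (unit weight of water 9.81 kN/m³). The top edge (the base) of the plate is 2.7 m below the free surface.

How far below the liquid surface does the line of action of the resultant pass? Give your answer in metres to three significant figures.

h_p = 4.21 m

γ = 0.794 × 9.81 = 7.78914 kN/m³.
With the apex down, the centroid sits h/3 = 3.9/3 = 1.3 m below the base (the top edge), so the centroid depth is h_c = 2.7 + 1.3 = 4 m.
A = ½ × 2.05 × 3.9 = 3.9975 m².
Resultant F = γ·h_c·A = 7.78914 × 4 × 3.9975 = 124.548 kN.
I_c = b·h³/36 = 2.05 × 3.9³/36 = 3.37789 m⁴.
Centre of pressure: y_p = y_c + I_c/(y_c·A) = 4 + 3.37789/(4 × 3.9975) = 4 + 0.21125 = 4.21125 m along the plane.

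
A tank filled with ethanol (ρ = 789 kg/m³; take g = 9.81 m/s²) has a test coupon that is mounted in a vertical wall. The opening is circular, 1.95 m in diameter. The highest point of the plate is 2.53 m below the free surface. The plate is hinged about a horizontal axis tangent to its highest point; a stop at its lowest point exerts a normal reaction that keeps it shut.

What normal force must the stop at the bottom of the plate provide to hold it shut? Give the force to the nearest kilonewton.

P ≈ 43 kN

γ = ρg = 789 × 9.81 / 1000 = 7.74009 kN/m³.
The centroid is at the centre, 0.975 m below the top of the plate, so the centroid depth is h_c = 2.53 + 0.975 = 3.505 m.
A = π(0.975)² = 2.98648 m².
Resultant F = γ·h_c·A = 7.74009 × 3.505 × 2.98648 = 81.0203 kN.
I_c = πr⁴/4 = π × 0.975⁴/4 = 0.709755 m⁴.
Centre of pressure: y_p = y_c + I_c/(y_c·A) = 3.505 + 0.709755/(3.505 × 2.98648) = 3.505 + 0.0678049 = 3.5728 m along the plane.
The resultant acts 0.975 + 0.0678049 = 1.0428 m (along the plate) below the hinge at the top edge, so the moment about the hinge is M = F × 1.0428 = 81.0203 × 1.0428 = 84.488 kN·m.
A normal force at the bottom, 1.95 m from the hinge, must supply this moment: P = 84.488/1.95 = 43.3272 kN.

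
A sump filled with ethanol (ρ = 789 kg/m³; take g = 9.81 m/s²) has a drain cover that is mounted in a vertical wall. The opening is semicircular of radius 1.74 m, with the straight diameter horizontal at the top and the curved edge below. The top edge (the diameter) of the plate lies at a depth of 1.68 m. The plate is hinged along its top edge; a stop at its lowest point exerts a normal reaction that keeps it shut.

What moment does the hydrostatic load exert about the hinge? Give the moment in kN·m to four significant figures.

γ = ρg = 789 × 9.81 / 1000 = 7.74009 kN/m³.
The centroid of a semicircle lies 4r/(3π) = 0.738479 m from the diameter, here below the top edge, so the centroid depth is h_c = 1.68 + 0.738479 = 2.41848 m.
A = πr²/2 = π × 1.74²/2 = 4.75574 m².
Resultant F = γ·h_c·A = 7.74009 × 2.41848 × 4.75574 = 89.0239 kN.
I_c = (π/8 − 8/(9π))·r⁴ = 0.109757 × 1.74⁴ = 1.00607 m⁴.
Centre of pressure: y_p = y_c + I_c/(y_c·A) = 2.41848 + 1.00607/(2.41848 × 4.75574) = 2.41848 + 0.0874717 = 2.50595 m along the plane.
The resultant acts 0.738479 + 0.0874717 = 0.825951 m (along the plate) below the hinge at the top edge, so the moment about the hinge is M = F × 0.825951 = 89.0239 × 0.825951 = 73.5294 kN·m.

M ≈ 73.53 kN·m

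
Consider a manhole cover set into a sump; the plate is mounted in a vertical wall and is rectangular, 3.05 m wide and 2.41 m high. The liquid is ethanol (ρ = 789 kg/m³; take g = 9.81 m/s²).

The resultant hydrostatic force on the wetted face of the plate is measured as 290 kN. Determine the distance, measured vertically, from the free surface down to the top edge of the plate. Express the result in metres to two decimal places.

d_top ≈ 3.89 m

γ = ρg = 789 × 9.81 / 1000 = 7.74009 kN/m³.
A = 3.05 × 2.41 = 7.3505 m².
From F = γ·h_c·A, the centroid depth is h_c = 290/(7.74009 × 7.3505) = 5.09724 m.
The centroid lies 2.41/2 = 1.205 m below the top edge, so the top edge sits at h_top = 5.09724 − 1.205 = 3.89224 m below the surface.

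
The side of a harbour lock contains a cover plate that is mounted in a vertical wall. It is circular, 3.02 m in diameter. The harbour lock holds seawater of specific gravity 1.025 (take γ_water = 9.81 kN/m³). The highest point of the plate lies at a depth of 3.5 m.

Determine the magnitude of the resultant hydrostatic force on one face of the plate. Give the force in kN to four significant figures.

F ≈ 360.9 kN

γ = 1.025 × 9.81 = 10.05525 kN/m³.
The centroid is at the centre, 1.51 m below the top of the plate, so the centroid depth is h_c = 3.5 + 1.51 = 5.01 m.
A = π(1.51)² = 7.16315 m².
Resultant F = γ·h_c·A = 10.05525 × 5.01 × 7.16315 = 360.857 kN.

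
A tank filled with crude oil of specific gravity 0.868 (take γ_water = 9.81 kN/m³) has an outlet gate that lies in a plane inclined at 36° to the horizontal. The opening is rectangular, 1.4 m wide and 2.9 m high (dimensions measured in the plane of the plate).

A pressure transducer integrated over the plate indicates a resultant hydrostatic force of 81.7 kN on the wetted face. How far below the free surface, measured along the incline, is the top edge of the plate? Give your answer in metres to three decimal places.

γ = 0.868 × 9.81 = 8.51508 kN/m³.
A = 1.4 × 2.9 = 4.06 m².
From F = γ·h_c·A, the centroid depth is h_c = 81.7/(8.51508 × 4.06) = 2.36324 m.
Let θ = 36° be the plate's angle to the horizontal; measure y along the incline from where the plane meets the free surface. Vertical depth h = y·sinθ with sinθ = 0.587785.
Along the incline, y_c = h_c/sinθ = 2.36324/0.587785 = 4.02059 m.
The centroid lies 2.9/2 = 1.45 m below the top edge, so the top edge sits at y_top = 4.02059 − 1.45 = 2.57059 m along the incline.

y_top ≈ 2.571 m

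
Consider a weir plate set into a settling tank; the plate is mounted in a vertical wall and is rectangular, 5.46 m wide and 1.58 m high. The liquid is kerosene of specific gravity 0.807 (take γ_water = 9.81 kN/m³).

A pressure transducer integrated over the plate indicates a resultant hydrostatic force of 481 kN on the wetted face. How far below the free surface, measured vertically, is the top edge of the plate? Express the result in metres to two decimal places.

d_top ≈ 6.25 m

γ = 0.807 × 9.81 = 7.91667 kN/m³.
A = 5.46 × 1.58 = 8.6268 m².
From F = γ·h_c·A, the centroid depth is h_c = 481/(7.91667 × 8.6268) = 7.04292 m.
The centroid lies 1.58/2 = 0.79 m below the top edge, so the top edge sits at h_top = 7.04292 − 0.79 = 6.25292 m below the surface.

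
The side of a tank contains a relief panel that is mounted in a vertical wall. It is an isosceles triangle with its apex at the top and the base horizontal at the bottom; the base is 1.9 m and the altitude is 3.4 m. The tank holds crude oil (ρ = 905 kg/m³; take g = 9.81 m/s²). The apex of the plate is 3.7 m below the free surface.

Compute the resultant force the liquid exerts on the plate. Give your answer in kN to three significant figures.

γ = ρg = 905 × 9.81 / 1000 = 8.87805 kN/m³.
With the apex up, the centroid sits 2h/3 = 2 × 3.4/3 = 2.26667 m below the apex, so the centroid depth is h_c = 3.7 + 2.26667 = 5.96667 m.
A = ½ × 1.9 × 3.4 = 3.23 m².
Resultant F = γ·h_c·A = 8.87805 × 5.96667 × 3.23 = 171.101 kN.

F ≈ 171 kN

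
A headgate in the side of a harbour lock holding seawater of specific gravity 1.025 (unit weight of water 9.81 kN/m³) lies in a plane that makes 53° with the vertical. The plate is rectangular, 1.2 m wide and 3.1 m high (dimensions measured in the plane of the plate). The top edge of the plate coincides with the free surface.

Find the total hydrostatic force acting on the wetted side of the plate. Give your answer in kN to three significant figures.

γ = 1.025 × 9.81 = 10.05525 kN/m³.
The plate makes 53° with the vertical, i.e. θ = 90° − 53° = 37° to the horizontal. Measuring y along the incline from the free-surface line, vertical depth h = y·sinθ with sinθ = 0.601815.
The centroid lies 3.1/2 = 1.55 m below the top edge, so y_c = 1.55 m and h_c = 1.55 × 0.601815 = 0.932813 m.
A = 1.2 × 3.1 = 3.72 m².
Resultant F = γ·h_c·A = 10.05525 × 0.932813 × 3.72 = 34.8924 kN.

F ≈ 34.9 kN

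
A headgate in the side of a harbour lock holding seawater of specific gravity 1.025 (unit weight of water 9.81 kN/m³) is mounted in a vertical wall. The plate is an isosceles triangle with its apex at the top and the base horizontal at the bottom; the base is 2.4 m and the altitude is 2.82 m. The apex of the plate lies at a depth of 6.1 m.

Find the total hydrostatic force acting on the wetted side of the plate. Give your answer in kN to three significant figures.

F ≈ 272 kN

γ = 1.025 × 9.81 = 10.05525 kN/m³.
With the apex up, the centroid sits 2h/3 = 2 × 2.82/3 = 1.88 m below the apex, so the centroid depth is h_c = 6.1 + 1.88 = 7.98 m.
A = ½ × 2.4 × 2.82 = 3.384 m².
Resultant F = γ·h_c·A = 10.05525 × 7.98 × 3.384 = 271.535 kN.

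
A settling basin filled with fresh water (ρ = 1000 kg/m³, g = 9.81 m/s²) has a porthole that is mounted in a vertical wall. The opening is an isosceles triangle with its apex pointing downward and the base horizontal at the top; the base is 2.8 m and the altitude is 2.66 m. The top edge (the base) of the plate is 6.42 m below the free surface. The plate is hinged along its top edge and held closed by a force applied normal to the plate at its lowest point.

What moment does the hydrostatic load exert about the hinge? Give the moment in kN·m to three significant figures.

γ = ρg = 1000 × 9.81 = 9810 N/m³ = 9.81 kN/m³.
With the apex down, the centroid sits h/3 = 2.66/3 = 0.886667 m below the base (the top edge), so the centroid depth is h_c = 6.42 + 0.886667 = 7.30667 m.
A = ½ × 2.8 × 2.66 = 3.724 m².
Resultant F = γ·h_c·A = 9.81 × 7.30667 × 3.724 = 266.93 kN.
I_c = b·h³/36 = 2.8 × 2.66³/36 = 1.46386 m⁴.
Centre of pressure: y_p = y_c + I_c/(y_c·A) = 7.30667 + 1.46386/(7.30667 × 3.724) = 7.30667 + 0.0537985 = 7.36047 m along the plane.
The resultant acts 0.886667 + 0.0537985 = 0.940465 m (along the plate) below the hinge at the top edge, so the moment about the hinge is M = F × 0.940465 = 266.93 × 0.940465 = 251.038 kN·m.

M ≈ 251 kN·m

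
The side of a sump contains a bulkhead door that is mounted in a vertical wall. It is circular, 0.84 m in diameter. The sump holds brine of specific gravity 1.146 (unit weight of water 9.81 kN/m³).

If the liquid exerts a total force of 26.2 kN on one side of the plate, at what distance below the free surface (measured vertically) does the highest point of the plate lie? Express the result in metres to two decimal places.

γ = 1.146 × 9.81 = 11.24226 kN/m³.
A = π(0.42)² = 0.554177 m².
From F = γ·h_c·A, the centroid depth is h_c = 26.2/(11.24226 × 0.554177) = 4.20532 m.
The centroid is at the centre, 0.42 m below the top of the plate, so the highest point sits at h_top = 4.20532 − 0.42 = 3.78532 m below the surface.

d_top ≈ 3.79 m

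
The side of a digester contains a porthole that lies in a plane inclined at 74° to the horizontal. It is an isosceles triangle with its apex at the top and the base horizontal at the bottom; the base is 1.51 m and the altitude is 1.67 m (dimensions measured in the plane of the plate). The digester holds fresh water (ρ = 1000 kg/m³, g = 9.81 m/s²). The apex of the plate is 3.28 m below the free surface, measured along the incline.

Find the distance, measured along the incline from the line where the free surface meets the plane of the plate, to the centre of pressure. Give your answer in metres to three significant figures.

y_p = 4.43 m

γ = ρg = 1000 × 9.81 = 9810 N/m³ = 9.81 kN/m³.
Let θ = 74° be the plate's angle to the horizontal; measure y along the incline from where the plane meets the free surface. Vertical depth h = y·sinθ with sinθ = 0.961262.
With the apex up, the centroid sits 2h/3 = 2 × 1.67/3 = 1.11333 m below the apex, so y_c = 3.28 + 1.11333 = 4.39333 m and h_c = 4.39333 × 0.961262 = 4.22314 m.
A = ½ × 1.51 × 1.67 = 1.26085 m².
Resultant F = γ·h_c·A = 9.81 × 4.22314 × 1.26085 = 52.2358 kN.
I_c = b·h³/36 = 1.51 × 1.67³/36 = 0.195355 m⁴.
Centre of pressure: y_p = y_c + I_c/(y_c·A) = 4.39333 + 0.195355/(4.39333 × 1.26085) = 4.39333 + 0.0352669 = 4.4286 m along the plane.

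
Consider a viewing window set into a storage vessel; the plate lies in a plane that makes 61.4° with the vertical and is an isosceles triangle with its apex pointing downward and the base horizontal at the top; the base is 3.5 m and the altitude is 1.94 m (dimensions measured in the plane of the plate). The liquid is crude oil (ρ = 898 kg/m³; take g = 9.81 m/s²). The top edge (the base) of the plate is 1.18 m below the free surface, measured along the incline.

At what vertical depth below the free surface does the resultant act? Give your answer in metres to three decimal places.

h_p = 0.929 m

γ = ρg = 898 × 9.81 / 1000 = 8.80938 kN/m³.
The plate makes 61.4° with the vertical, i.e. θ = 90° − 61.4° = 28.6° to the horizontal. Measuring y along the incline from the free-surface line, vertical depth h = y·sinθ with sinθ = 0.478692.
With the apex down, the centroid sits h/3 = 1.94/3 = 0.646667 m below the base (the top edge), so y_c = 1.18 + 0.646667 = 1.82667 m and h_c = 1.82667 × 0.478692 = 0.874412 m.
A = ½ × 3.5 × 1.94 = 3.395 m².
Resultant F = γ·h_c·A = 8.80938 × 0.874412 × 3.395 = 26.1518 kN.
I_c = b·h³/36 = 3.5 × 1.94³/36 = 0.709857 m⁴.
Centre of pressure: y_p = y_c + I_c/(y_c·A) = 1.82667 + 0.709857/(1.82667 × 3.395) = 1.82667 + 0.114465 = 1.94114 m along the plane.
Vertically, h_p = y_p·sinθ = 1.94114 × 0.478692 = 0.929208 m.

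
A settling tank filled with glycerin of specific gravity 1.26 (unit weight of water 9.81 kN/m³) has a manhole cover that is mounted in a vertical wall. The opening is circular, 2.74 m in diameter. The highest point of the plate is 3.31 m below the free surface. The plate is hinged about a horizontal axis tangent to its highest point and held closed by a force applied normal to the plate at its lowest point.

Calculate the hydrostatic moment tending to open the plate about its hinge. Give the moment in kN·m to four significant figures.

γ = 1.26 × 9.81 = 12.3606 kN/m³.
The centroid is at the centre, 1.37 m below the top of the plate, so the centroid depth is h_c = 3.31 + 1.37 = 4.68 m.
A = π(1.37)² = 5.89646 m².
Resultant F = γ·h_c·A = 12.3606 × 4.68 × 5.89646 = 341.096 kN.
I_c = πr⁴/4 = π × 1.37⁴/4 = 2.76676 m⁴.
Centre of pressure: y_p = y_c + I_c/(y_c·A) = 4.68 + 2.76676/(4.68 × 5.89646) = 4.68 + 0.100262 = 4.78026 m along the plane.
The resultant acts 1.37 + 0.100262 = 1.47026 m (along the plate) below the hinge at the top edge, so the moment about the hinge is M = F × 1.47026 = 341.096 × 1.47026 = 501.5 kN·m.

M ≈ 501.5 kN·m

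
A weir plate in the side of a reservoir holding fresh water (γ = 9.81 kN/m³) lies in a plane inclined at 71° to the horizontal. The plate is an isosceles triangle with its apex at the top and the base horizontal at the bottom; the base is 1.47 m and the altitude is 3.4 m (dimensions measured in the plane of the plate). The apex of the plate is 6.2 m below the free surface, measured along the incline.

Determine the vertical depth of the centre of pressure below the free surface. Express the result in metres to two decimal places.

γ = 9.81 kN/m³.
Let θ = 71° be the plate's angle to the horizontal; measure y along the incline from where the plane meets the free surface. Vertical depth h = y·sinθ with sinθ = 0.945519.
With the apex up, the centroid sits 2h/3 = 2 × 3.4/3 = 2.26667 m below the apex, so y_c = 6.2 + 2.26667 = 8.46667 m and h_c = 8.46667 × 0.945519 = 8.0054 m.
A = ½ × 1.47 × 3.4 = 2.499 m².
Resultant F = γ·h_c·A = 9.81 × 8.0054 × 2.499 = 196.254 kN.
I_c = b·h³/36 = 1.47 × 3.4³/36 = 1.60491 m⁴.
Centre of pressure: y_p = y_c + I_c/(y_c·A) = 8.46667 + 1.60491/(8.46667 × 2.499) = 8.46667 + 0.0758528 = 8.54252 m along the plane.
Vertically, h_p = y_p·sinθ = 8.54252 × 0.945519 = 8.07711 m.

h_p = 8.08 m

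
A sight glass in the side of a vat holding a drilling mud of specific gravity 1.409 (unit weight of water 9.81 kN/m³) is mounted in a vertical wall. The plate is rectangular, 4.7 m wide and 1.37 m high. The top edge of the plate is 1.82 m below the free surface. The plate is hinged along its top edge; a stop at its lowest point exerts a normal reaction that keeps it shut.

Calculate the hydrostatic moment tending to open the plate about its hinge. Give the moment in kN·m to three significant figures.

γ = 1.409 × 9.81 = 13.82229 kN/m³.
The centroid lies 1.37/2 = 0.685 m below the top edge, so the centroid depth is h_c = 1.82 + 0.685 = 2.505 m.
A = 4.7 × 1.37 = 6.439 m².
Resultant F = γ·h_c·A = 13.82229 × 2.505 × 6.439 = 222.949 kN.
I_c = b·h³/12 = 4.7 × 1.37³/12 = 1.00711 m⁴.
Centre of pressure: y_p = y_c + I_c/(y_c·A) = 2.505 + 1.00711/(2.505 × 6.439) = 2.505 + 0.0624383 = 2.56744 m along the plane.
The resultant acts 0.685 + 0.0624383 = 0.747438 m (along the plate) below the hinge at the top edge, so the moment about the hinge is M = F × 0.747438 = 222.949 × 0.747438 = 166.641 kN·m.

M ≈ 167 kN·m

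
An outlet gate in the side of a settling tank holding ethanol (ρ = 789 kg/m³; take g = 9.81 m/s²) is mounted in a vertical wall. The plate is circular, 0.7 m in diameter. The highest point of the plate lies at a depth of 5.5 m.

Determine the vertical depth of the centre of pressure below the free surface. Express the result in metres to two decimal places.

h_p = 5.86 m

γ = ρg = 789 × 9.81 / 1000 = 7.74009 kN/m³.
The centroid is at the centre, 0.35 m below the top of the plate, so the centroid depth is h_c = 5.5 + 0.35 = 5.85 m.
A = π(0.35)² = 0.384845 m².
Resultant F = γ·h_c·A = 7.74009 × 5.85 × 0.384845 = 17.4256 kN.
I_c = πr⁴/4 = π × 0.35⁴/4 = 0.0117859 m⁴.
Centre of pressure: y_p = y_c + I_c/(y_c·A) = 5.85 + 0.0117859/(5.85 × 0.384845) = 5.85 + 0.00523505 = 5.85524 m along the plane.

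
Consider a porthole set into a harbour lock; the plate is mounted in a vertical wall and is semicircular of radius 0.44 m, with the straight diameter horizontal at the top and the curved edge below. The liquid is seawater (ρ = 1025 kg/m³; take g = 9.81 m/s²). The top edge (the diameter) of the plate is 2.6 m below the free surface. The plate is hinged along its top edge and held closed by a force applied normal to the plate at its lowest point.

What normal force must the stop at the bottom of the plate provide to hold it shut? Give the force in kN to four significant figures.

P ≈ 3.711 kN

γ = ρg = 1025 × 9.81 / 1000 = 10.05525 kN/m³.
The centroid of a semicircle lies 4r/(3π) = 0.186742 m from the diameter, here below the top edge, so the centroid depth is h_c = 2.6 + 0.186742 = 2.78674 m.
A = πr²/2 = π × 0.44²/2 = 0.304106 m².
Resultant F = γ·h_c·A = 10.05525 × 2.78674 × 0.304106 = 8.52147 kN.
I_c = (π/8 − 8/(9π))·r⁴ = 0.109757 × 0.44⁴ = 0.0041138 m⁴.
Centre of pressure: y_p = y_c + I_c/(y_c·A) = 2.78674 + 0.0041138/(2.78674 × 0.304106) = 2.78674 + 0.00485425 = 2.79159 m along the plane.
The resultant acts 0.186742 + 0.00485425 = 0.191596 m (along the plate) below the hinge at the top edge, so the moment about the hinge is M = F × 0.191596 = 8.52147 × 0.191596 = 1.63268 kN·m.
A normal force at the bottom, 0.44 m from the hinge, must supply this moment: P = 1.63268/0.44 = 3.71064 kN.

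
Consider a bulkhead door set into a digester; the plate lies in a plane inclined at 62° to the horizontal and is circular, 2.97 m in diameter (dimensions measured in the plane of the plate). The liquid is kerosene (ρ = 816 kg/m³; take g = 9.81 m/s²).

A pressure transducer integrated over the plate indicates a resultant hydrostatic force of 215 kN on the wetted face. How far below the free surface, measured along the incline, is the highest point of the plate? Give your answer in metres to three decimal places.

y_top ≈ 2.906 m

γ = ρg = 816 × 9.81 / 1000 = 8.00496 kN/m³.
A = π(1.485)² = 6.92792 m².
From F = γ·h_c·A, the centroid depth is h_c = 215/(8.00496 × 6.92792) = 3.87683 m.
Let θ = 62° be the plate's angle to the horizontal; measure y along the incline from where the plane meets the free surface. Vertical depth h = y·sinθ with sinθ = 0.882948.
Along the incline, y_c = h_c/sinθ = 3.87683/0.882948 = 4.39078 m.
The centroid is at the centre, 1.485 m below the top of the plate, so the highest point sits at y_top = 4.39078 − 1.485 = 2.90578 m along the incline.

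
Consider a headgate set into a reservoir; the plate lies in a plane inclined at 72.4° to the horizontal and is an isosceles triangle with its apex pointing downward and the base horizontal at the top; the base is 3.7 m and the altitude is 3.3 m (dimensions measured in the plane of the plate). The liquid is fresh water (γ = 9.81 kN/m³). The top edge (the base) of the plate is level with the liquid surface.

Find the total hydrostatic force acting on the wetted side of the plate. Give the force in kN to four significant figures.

F ≈ 62.80 kN

γ = 9.81 kN/m³.
Let θ = 72.4° be the plate's angle to the horizontal; measure y along the incline from where the plane meets the free surface. Vertical depth h = y·sinθ with sinθ = 0.953191.
With the apex down, the centroid sits h/3 = 3.3/3 = 1.1 m below the base (the top edge), so y_c = 1.1 m and h_c = 1.1 × 0.953191 = 1.04851 m.
A = ½ × 3.7 × 3.3 = 6.105 m².
Resultant F = γ·h_c·A = 9.81 × 1.04851 × 6.105 = 62.7953 kN.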